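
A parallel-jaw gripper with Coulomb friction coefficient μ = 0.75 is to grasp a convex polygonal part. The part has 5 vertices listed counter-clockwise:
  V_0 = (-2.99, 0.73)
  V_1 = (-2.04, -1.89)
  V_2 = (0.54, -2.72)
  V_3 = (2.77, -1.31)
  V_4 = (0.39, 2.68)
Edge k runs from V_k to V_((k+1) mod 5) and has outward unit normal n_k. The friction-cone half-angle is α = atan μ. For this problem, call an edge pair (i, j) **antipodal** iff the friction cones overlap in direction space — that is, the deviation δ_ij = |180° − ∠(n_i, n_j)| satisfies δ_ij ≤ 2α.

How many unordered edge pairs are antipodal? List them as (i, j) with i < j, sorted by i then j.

count = 4; pairs: (0,3), (1,3), (1,4), (2,4)

α = atan 0.75 = 36.87°;  2α = 73.74°
n_0 = (-0.9401, -0.3409)
n_1 = (-0.3062, -0.9520)
n_2 = (+0.5344, -0.8452)
n_3 = (+0.8588, +0.5123)
n_4 = (-0.4997, +0.8662)
  (0,1): δ = 127.76°  ·
  (0,2): δ = 77.63°  ·
  (0,3): δ = 10.89°  ✓
  (0,4): δ = 100.05°  ·
  (1,2): δ = 129.86°  ·
  (1,3): δ = 41.35°  ✓
  (1,4): δ = 47.81°  ✓
  (2,3): δ = 91.49°  ·
  (2,4): δ = 2.32°  ✓
  (3,4): δ = 90.83°  ·
antipodal pairs: 4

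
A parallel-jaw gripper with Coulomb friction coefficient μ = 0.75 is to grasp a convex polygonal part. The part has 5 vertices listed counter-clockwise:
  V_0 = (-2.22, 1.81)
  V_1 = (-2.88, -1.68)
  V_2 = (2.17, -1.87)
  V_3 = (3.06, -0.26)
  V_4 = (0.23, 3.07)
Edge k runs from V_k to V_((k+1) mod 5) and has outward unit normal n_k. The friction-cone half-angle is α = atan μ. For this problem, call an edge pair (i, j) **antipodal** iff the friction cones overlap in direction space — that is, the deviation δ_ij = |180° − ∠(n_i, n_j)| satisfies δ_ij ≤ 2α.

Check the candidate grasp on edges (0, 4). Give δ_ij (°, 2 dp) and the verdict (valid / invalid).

δ = 127.92°, invalid

α = atan 0.75 = 36.87°;  2α = 73.74°
edge 0: e_0 = (-0.66, -3.49);  n_0 = (-0.9826, +0.1858)
edge 4: e_4 = (-2.45, -1.26);  n_4 = (-0.4573, +0.8893)
∠(n_0, n_4) = 52.08°
δ = |180° − 52.08°| = 127.92°
127.92° > 2α = 73.74°  →  invalid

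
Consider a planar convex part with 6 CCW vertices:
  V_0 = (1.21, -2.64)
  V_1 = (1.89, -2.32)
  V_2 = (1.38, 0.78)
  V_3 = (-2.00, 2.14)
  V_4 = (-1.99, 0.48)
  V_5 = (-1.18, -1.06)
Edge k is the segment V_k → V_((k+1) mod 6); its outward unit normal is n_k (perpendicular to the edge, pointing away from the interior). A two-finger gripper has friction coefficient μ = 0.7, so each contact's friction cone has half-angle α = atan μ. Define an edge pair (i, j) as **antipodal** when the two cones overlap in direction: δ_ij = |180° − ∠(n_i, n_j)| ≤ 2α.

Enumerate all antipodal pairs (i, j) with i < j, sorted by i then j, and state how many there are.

count = 8; pairs: (0,2), (0,3), (1,3), (1,4), (1,5), (2,3), (2,4), (2,5)

α = atan 0.7 = 34.99°;  2α = 69.98°
n_0 = (+0.4258, -0.9048)
n_1 = (+0.9867, +0.1623)
n_2 = (+0.3733, +0.9277)
n_3 = (-1.0000, -0.0060)
n_4 = (-0.8850, -0.4655)
n_5 = (-0.5515, -0.8342)
  (0,1): δ = 105.86°  ·
  (0,2): δ = 47.12°  ✓
  (0,3): δ = 65.14°  ✓
  (0,4): δ = 92.54°  ·
  (0,5): δ = 121.33°  ·
  (1,2): δ = 121.26°  ·
  (1,3): δ = 9.00°  ✓
  (1,4): δ = 18.40°  ✓
  (1,5): δ = 47.19°  ✓
  (2,3): δ = 67.74°  ✓
  (2,4): δ = 40.34°  ✓
  (2,5): δ = 11.55°  ✓
  (3,4): δ = 152.60°  ·
  (3,5): δ = 123.81°  ·
  (4,5): δ = 151.21°  ·
antipodal pairs: 8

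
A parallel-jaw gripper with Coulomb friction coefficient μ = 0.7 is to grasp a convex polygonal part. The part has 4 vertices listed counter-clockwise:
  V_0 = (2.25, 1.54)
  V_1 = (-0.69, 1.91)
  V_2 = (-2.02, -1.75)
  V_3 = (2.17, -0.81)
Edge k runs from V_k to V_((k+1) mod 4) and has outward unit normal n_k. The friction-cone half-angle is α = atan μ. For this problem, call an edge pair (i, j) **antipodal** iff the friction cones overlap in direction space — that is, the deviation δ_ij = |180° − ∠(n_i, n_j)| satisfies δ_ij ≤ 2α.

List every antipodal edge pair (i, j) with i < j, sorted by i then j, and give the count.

α = atan 0.7 = 34.99°;  2α = 69.98°
n_0 = (+0.1249, +0.9922)
n_1 = (-0.9399, +0.3415)
n_2 = (+0.2189, -0.9757)
n_3 = (+0.9994, -0.0340)
  (0,1): δ = 102.80°  ·
  (0,2): δ = 19.82°  ✓
  (0,3): δ = 95.22°  ·
  (1,2): δ = 57.38°  ✓
  (1,3): δ = 18.02°  ✓
  (2,3): δ = 104.59°  ·
antipodal pairs: 3

count = 3; pairs: (0,2), (1,2), (1,3)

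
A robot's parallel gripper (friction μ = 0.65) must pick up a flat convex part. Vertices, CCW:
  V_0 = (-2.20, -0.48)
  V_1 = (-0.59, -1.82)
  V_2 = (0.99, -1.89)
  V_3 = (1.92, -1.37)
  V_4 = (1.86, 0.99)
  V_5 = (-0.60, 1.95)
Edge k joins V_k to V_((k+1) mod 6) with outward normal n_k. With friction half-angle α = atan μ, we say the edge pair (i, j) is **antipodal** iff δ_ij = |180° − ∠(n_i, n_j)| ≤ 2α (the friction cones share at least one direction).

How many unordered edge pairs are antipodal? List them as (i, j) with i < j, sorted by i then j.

α = atan 0.65 = 33.02°;  2α = 66.05°
n_0 = (-0.6397, -0.7686)
n_1 = (-0.0443, -0.9990)
n_2 = (+0.4880, -0.8728)
n_3 = (+0.9997, +0.0254)
n_4 = (+0.3635, +0.9316)
n_5 = (-0.8352, +0.5499)
  (0,1): δ = 142.77°  ·
  (0,2): δ = 111.02°  ·
  (0,3): δ = 48.77°  ✓
  (0,4): δ = 18.45°  ✓
  (0,5): δ = 96.41°  ·
  (1,2): δ = 148.25°  ·
  (1,3): δ = 86.01°  ·
  (1,4): δ = 18.78°  ✓
  (1,5): δ = 59.17°  ✓
  (2,3): δ = 117.75°  ·
  (2,4): δ = 50.53°  ✓
  (2,5): δ = 27.43°  ✓
  (3,4): δ = 112.77°  ·
  (3,5): δ = 34.82°  ✓
  (4,5): δ = 102.04°  ·
antipodal pairs: 7

count = 7; pairs: (0,3), (0,4), (1,4), (1,5), (2,4), (2,5), (3,5)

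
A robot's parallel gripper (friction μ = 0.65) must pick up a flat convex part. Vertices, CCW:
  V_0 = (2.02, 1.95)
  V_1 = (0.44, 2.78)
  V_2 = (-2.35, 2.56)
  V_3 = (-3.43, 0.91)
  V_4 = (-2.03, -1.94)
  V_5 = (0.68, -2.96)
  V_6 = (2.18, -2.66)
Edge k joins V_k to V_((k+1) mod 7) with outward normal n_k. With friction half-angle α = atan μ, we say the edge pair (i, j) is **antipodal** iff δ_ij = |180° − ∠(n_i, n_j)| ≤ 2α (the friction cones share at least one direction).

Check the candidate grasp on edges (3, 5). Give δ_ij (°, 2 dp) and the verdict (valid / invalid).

α = atan 0.65 = 33.02°;  2α = 66.05°
edge 3: e_3 = (+1.40, -2.85);  n_3 = (-0.8976, -0.4409)
edge 5: e_5 = (+1.50, +0.30);  n_5 = (+0.1961, -0.9806)
∠(n_3, n_5) = 75.15°
δ = |180° − 75.15°| = 104.85°
104.85° > 2α = 66.05°  →  invalid

δ = 104.85°, invalid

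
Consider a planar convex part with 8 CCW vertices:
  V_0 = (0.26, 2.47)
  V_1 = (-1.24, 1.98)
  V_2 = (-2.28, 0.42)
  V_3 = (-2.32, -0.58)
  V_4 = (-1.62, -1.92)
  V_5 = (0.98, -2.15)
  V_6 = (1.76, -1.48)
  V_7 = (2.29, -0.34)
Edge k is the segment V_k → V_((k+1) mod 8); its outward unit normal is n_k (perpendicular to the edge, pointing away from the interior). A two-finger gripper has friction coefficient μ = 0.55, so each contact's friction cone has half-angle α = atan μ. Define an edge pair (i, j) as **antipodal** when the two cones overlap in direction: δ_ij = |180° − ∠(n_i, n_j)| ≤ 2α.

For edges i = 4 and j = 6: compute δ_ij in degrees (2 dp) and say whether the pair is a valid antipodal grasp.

δ = 109.88°, invalid

α = atan 0.55 = 28.81°;  2α = 57.62°
edge 4: e_4 = (+2.60, -0.23);  n_4 = (-0.0881, -0.9961)
edge 6: e_6 = (+0.53, +1.14);  n_6 = (+0.9068, -0.4216)
∠(n_4, n_6) = 70.12°
δ = |180° − 70.12°| = 109.88°
109.88° > 2α = 57.62°  →  invalid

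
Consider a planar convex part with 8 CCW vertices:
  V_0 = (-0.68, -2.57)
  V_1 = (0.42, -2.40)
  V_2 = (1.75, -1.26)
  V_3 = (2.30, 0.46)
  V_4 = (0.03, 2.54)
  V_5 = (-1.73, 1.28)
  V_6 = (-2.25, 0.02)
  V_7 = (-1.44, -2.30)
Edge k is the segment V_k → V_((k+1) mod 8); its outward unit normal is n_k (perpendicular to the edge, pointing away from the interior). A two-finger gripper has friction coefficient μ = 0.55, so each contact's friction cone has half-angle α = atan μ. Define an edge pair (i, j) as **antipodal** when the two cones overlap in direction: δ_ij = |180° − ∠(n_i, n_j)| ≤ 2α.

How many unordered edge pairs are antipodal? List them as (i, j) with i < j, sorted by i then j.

count = 10; pairs: (0,3), (0,4), (1,4), (1,5), (2,4), (2,5), (2,6), (3,6), (3,7), (4,7)

α = atan 0.55 = 28.81°;  2α = 57.62°
n_0 = (+0.1527, -0.9883)
n_1 = (+0.6508, -0.7593)
n_2 = (+0.9525, -0.3046)
n_3 = (+0.6756, +0.7373)
n_4 = (-0.5821, +0.8131)
n_5 = (-0.9244, +0.3815)
n_6 = (-0.9441, -0.3296)
n_7 = (-0.3348, -0.9423)
  (0,1): δ = 148.18°  ·
  (0,2): δ = 116.52°  ·
  (0,3): δ = 51.28°  ✓
  (0,4): δ = 26.81°  ✓
  (0,5): δ = 58.79°  ·
  (0,6): δ = 100.46°  ·
  (0,7): δ = 151.66°  ·
  (1,2): δ = 148.33°  ·
  (1,3): δ = 83.10°  ·
  (1,4): δ = 5.00°  ✓
  (1,5): δ = 26.97°  ✓
  (1,6): δ = 68.64°  ·
  (1,7): δ = 119.84°  ·
  (2,3): δ = 114.77°  ·
  (2,4): δ = 36.67°  ✓
  (2,5): δ = 4.69°  ✓
  (2,6): δ = 36.98°  ✓
  (2,7): δ = 88.17°  ·
  (3,4): δ = 101.90°  ·
  (3,5): δ = 69.93°  ·
  (3,6): δ = 28.25°  ✓
  (3,7): δ = 22.94°  ✓
  (4,5): δ = 148.03°  ·
  (4,6): δ = 106.35°  ·
  (4,7): δ = 55.16°  ✓
  (5,6): δ = 138.33°  ·
  (5,7): δ = 87.13°  ·
  (6,7): δ = 128.80°  ·
antipodal pairs: 10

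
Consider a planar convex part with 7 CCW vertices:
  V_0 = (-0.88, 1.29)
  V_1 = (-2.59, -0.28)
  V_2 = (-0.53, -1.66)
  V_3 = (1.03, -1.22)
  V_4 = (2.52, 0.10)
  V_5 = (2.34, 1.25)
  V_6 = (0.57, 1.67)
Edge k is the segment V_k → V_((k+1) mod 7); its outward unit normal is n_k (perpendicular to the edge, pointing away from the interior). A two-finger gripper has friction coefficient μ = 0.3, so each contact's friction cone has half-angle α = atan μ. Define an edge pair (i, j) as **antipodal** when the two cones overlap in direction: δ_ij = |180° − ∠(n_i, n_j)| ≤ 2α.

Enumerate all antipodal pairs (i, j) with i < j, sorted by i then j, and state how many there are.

α = atan 0.3 = 16.70°;  2α = 33.40°
n_0 = (-0.6763, +0.7366)
n_1 = (-0.5566, -0.8308)
n_2 = (+0.2715, -0.9624)
n_3 = (+0.6631, -0.7485)
n_4 = (+0.9880, +0.1546)
n_5 = (+0.2309, +0.9730)
n_6 = (-0.2535, +0.9673)
  (0,1): δ = 76.37°  ·
  (0,2): δ = 26.80°  ✓
  (0,3): δ = 1.02°  ✓
  (0,4): δ = 56.34°  ·
  (0,5): δ = 124.10°  ·
  (0,6): δ = 152.13°  ·
  (1,2): δ = 130.43°  ·
  (1,3): δ = 104.64°  ·
  (1,4): δ = 47.29°  ·
  (1,5): δ = 20.47°  ✓
  (1,6): δ = 48.50°  ·
  (2,3): δ = 154.21°  ·
  (2,4): δ = 96.86°  ·
  (2,5): δ = 29.10°  ✓
  (2,6): δ = 1.07°  ✓
  (3,4): δ = 122.64°  ·
  (3,5): δ = 54.89°  ·
  (3,6): δ = 26.85°  ✓
  (4,5): δ = 112.24°  ·
  (4,6): δ = 84.21°  ·
  (5,6): δ = 151.97°  ·
antipodal pairs: 6

count = 6; pairs: (0,2), (0,3), (1,5), (2,5), (2,6), (3,6)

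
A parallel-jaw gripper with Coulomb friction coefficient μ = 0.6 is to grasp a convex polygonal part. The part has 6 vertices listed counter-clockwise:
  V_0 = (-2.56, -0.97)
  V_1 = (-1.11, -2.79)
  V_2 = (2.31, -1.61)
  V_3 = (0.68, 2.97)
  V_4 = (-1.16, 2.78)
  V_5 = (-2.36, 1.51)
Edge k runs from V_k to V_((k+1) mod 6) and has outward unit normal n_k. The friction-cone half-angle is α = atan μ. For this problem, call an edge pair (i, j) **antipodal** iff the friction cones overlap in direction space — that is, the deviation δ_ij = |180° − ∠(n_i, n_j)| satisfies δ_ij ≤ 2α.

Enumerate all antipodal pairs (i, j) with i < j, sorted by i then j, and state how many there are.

count = 5; pairs: (0,2), (0,3), (1,3), (1,4), (2,5)

α = atan 0.6 = 30.96°;  2α = 61.93°
n_0 = (-0.7821, -0.6231)
n_1 = (+0.3262, -0.9453)
n_2 = (+0.9421, +0.3353)
n_3 = (-0.1027, +0.9947)
n_4 = (-0.7269, +0.6868)
n_5 = (-0.9968, +0.0804)
  (0,1): δ = 109.51°  ·
  (0,2): δ = 18.95°  ✓
  (0,3): δ = 57.35°  ✓
  (0,4): δ = 98.08°  ·
  (0,5): δ = 136.84°  ·
  (1,2): δ = 89.45°  ·
  (1,3): δ = 13.14°  ✓
  (1,4): δ = 27.59°  ✓
  (1,5): δ = 66.35°  ·
  (2,3): δ = 103.69°  ·
  (2,4): δ = 62.97°  ·
  (2,5): δ = 24.20°  ✓
  (3,4): δ = 139.27°  ·
  (3,5): δ = 100.51°  ·
  (4,5): δ = 141.23°  ·
antipodal pairs: 5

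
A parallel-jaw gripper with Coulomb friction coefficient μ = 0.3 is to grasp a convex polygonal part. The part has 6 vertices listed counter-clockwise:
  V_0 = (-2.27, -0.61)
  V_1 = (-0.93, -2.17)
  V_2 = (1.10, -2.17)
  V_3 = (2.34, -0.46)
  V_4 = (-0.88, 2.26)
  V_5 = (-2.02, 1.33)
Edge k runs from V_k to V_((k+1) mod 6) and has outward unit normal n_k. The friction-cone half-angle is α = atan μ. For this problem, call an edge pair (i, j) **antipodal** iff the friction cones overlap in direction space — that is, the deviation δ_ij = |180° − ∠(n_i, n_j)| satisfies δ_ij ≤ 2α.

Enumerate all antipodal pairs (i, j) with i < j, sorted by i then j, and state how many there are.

α = atan 0.3 = 16.70°;  2α = 33.40°
n_0 = (-0.7586, -0.6516)
n_1 = (+0.0000, -1.0000)
n_2 = (+0.8096, -0.5870)
n_3 = (+0.6453, +0.7639)
n_4 = (-0.6321, +0.7749)
n_5 = (-0.9918, +0.1278)
  (0,1): δ = 130.66°  ·
  (0,2): δ = 76.61°  ·
  (0,3): δ = 9.15°  ✓
  (0,4): δ = 88.55°  ·
  (0,5): δ = 132.00°  ·
  (1,2): δ = 125.95°  ·
  (1,3): δ = 40.19°  ·
  (1,4): δ = 39.21°  ·
  (1,5): δ = 82.66°  ·
  (2,3): δ = 94.24°  ·
  (2,4): δ = 14.85°  ✓
  (2,5): δ = 28.60°  ✓
  (3,4): δ = 100.60°  ·
  (3,5): δ = 57.15°  ·
  (4,5): δ = 136.55°  ·
antipodal pairs: 3

count = 3; pairs: (0,3), (2,4), (2,5)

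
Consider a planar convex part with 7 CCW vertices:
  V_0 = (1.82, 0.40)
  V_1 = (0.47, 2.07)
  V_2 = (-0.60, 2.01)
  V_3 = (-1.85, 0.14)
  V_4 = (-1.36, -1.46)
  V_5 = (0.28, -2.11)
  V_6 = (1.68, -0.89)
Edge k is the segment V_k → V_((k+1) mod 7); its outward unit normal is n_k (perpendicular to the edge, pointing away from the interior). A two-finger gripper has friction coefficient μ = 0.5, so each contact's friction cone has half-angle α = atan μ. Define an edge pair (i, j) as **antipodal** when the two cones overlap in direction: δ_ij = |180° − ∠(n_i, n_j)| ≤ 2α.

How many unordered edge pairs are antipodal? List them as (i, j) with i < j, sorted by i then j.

α = atan 0.5 = 26.57°;  2α = 53.13°
n_0 = (+0.7777, +0.6287)
n_1 = (-0.0560, +0.9984)
n_2 = (-0.8314, +0.5557)
n_3 = (-0.9562, -0.2928)
n_4 = (-0.3685, -0.9296)
n_5 = (+0.6570, -0.7539)
n_6 = (+0.9942, -0.1079)
  (0,1): δ = 125.74°  ·
  (0,2): δ = 72.71°  ·
  (0,3): δ = 21.92°  ✓
  (0,4): δ = 29.43°  ✓
  (0,5): δ = 92.12°  ·
  (0,6): δ = 134.85°  ·
  (1,2): δ = 126.97°  ·
  (1,3): δ = 76.18°  ·
  (1,4): δ = 24.83°  ✓
  (1,5): δ = 37.86°  ✓
  (1,6): δ = 80.60°  ·
  (2,3): δ = 129.21°  ·
  (2,4): δ = 77.86°  ·
  (2,5): δ = 15.17°  ✓
  (2,6): δ = 27.57°  ✓
  (3,4): δ = 128.65°  ·
  (3,5): δ = 65.96°  ·
  (3,6): δ = 23.22°  ✓
  (4,5): δ = 117.31°  ·
  (4,6): δ = 74.57°  ·
  (5,6): δ = 137.26°  ·
antipodal pairs: 7

count = 7; pairs: (0,3), (0,4), (1,4), (1,5), (2,5), (2,6), (3,6)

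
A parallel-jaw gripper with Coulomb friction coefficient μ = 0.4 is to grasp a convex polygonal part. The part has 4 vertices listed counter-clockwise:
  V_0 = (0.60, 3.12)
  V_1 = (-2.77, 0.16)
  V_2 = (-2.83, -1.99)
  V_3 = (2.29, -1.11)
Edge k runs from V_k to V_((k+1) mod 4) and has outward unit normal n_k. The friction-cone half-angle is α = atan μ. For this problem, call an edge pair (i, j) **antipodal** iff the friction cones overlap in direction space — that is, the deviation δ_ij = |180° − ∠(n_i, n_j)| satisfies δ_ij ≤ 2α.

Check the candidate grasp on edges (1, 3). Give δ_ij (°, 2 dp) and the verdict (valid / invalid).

δ = 23.38°, valid

α = atan 0.4 = 21.80°;  2α = 43.60°
edge 1: e_1 = (-0.06, -2.15);  n_1 = (-0.9996, +0.0279)
edge 3: e_3 = (-1.69, +4.23);  n_3 = (+0.9286, +0.3710)
∠(n_1, n_3) = 156.62°
δ = |180° − 156.62°| = 23.38°
23.38° ≤ 2α = 43.60°  →  valid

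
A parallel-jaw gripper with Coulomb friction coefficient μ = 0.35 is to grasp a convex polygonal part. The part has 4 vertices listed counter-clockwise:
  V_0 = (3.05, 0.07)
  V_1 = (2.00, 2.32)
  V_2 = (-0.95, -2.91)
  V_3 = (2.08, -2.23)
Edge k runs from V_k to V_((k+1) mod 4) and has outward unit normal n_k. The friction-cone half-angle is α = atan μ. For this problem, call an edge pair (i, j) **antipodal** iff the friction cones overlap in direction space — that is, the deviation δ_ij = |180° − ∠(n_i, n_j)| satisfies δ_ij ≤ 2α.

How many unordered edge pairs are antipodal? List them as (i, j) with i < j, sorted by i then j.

count = 1; pairs: (1,3)

α = atan 0.35 = 19.29°;  2α = 38.58°
n_0 = (+0.9062, +0.4229)
n_1 = (-0.8710, +0.4913)
n_2 = (+0.2190, -0.9757)
n_3 = (+0.9214, -0.3886)
  (0,1): δ = 54.44°  ·
  (0,2): δ = 77.63°  ·
  (0,3): δ = 132.12°  ·
  (1,2): δ = 47.93°  ·
  (1,3): δ = 6.56°  ✓
  (2,3): δ = 125.52°  ·
antipodal pairs: 1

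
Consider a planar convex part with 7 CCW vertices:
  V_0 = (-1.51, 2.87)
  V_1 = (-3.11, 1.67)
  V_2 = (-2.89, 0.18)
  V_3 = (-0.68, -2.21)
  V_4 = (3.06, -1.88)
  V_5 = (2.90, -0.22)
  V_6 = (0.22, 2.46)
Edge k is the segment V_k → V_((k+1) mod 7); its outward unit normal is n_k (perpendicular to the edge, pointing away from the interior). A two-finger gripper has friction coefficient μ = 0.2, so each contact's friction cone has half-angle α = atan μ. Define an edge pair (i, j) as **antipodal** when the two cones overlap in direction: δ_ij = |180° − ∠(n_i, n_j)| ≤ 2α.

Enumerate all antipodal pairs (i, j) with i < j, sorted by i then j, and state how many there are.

count = 3; pairs: (1,4), (2,5), (3,6)

α = atan 0.2 = 11.31°;  2α = 22.62°
n_0 = (-0.6000, +0.8000)
n_1 = (-0.9893, -0.1461)
n_2 = (-0.7342, -0.6789)
n_3 = (+0.0879, -0.9961)
n_4 = (+0.9954, +0.0959)
n_5 = (+0.7071, +0.7071)
n_6 = (+0.2306, +0.9730)
  (0,1): δ = 118.47°  ·
  (0,2): δ = 84.11°  ·
  (0,3): δ = 31.83°  ·
  (0,4): δ = 58.64°  ·
  (0,5): δ = 98.13°  ·
  (0,6): δ = 129.80°  ·
  (1,2): δ = 145.64°  ·
  (1,3): δ = 93.36°  ·
  (1,4): δ = 2.89°  ✓
  (1,5): δ = 36.60°  ·
  (1,6): δ = 68.27°  ·
  (2,3): δ = 127.72°  ·
  (2,4): δ = 37.25°  ·
  (2,5): δ = 2.24°  ✓
  (2,6): δ = 33.91°  ·
  (3,4): δ = 89.54°  ·
  (3,5): δ = 50.04°  ·
  (3,6): δ = 18.38°  ✓
  (4,5): δ = 140.51°  ·
  (4,6): δ = 108.84°  ·
  (5,6): δ = 148.33°  ·
antipodal pairs: 3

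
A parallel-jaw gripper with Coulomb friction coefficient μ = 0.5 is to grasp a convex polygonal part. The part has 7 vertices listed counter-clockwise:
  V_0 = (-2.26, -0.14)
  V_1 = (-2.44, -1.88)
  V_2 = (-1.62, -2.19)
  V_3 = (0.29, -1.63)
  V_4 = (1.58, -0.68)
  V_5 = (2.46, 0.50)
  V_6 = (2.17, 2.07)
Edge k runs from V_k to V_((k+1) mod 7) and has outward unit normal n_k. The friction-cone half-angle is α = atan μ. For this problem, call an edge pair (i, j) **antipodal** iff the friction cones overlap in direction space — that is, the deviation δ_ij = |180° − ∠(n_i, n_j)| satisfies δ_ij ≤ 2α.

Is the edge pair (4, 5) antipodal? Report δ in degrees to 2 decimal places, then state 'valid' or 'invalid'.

δ = 132.82°, invalid

α = atan 0.5 = 26.57°;  2α = 53.13°
edge 4: e_4 = (+0.88, +1.18);  n_4 = (+0.8016, -0.5978)
edge 5: e_5 = (-0.29, +1.57);  n_5 = (+0.9834, +0.1816)
∠(n_4, n_5) = 47.18°
δ = |180° − 47.18°| = 132.82°
132.82° > 2α = 53.13°  →  invalid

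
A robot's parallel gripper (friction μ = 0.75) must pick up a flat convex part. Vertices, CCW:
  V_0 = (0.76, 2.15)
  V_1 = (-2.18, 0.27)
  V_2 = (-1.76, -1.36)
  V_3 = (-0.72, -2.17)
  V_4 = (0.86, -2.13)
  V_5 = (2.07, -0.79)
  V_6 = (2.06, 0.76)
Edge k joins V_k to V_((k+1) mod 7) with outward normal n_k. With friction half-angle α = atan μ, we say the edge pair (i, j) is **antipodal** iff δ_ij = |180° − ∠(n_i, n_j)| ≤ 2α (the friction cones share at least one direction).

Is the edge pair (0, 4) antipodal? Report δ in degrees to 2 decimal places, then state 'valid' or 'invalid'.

δ = 15.32°, valid

α = atan 0.75 = 36.87°;  2α = 73.74°
edge 0: e_0 = (-2.94, -1.88);  n_0 = (-0.5387, +0.8425)
edge 4: e_4 = (+1.21, +1.34);  n_4 = (+0.7422, -0.6702)
∠(n_0, n_4) = 164.68°
δ = |180° − 164.68°| = 15.32°
15.32° ≤ 2α = 73.74°  →  valid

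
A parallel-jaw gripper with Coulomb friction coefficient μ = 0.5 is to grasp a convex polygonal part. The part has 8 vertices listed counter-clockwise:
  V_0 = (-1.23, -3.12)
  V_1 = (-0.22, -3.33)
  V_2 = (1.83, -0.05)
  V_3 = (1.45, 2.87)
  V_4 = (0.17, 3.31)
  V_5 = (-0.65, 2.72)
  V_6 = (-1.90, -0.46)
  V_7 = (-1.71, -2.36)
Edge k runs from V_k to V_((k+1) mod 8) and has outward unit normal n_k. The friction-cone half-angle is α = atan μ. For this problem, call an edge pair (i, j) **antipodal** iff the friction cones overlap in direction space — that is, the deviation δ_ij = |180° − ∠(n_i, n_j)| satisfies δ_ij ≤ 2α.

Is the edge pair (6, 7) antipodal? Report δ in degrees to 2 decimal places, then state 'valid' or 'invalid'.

α = atan 0.5 = 26.57°;  2α = 53.13°
edge 6: e_6 = (+0.19, -1.90);  n_6 = (-0.9950, -0.0995)
edge 7: e_7 = (+0.48, -0.76);  n_7 = (-0.8455, -0.5340)
∠(n_6, n_7) = 26.57°
δ = |180° − 26.57°| = 153.43°
153.43° > 2α = 53.13°  →  invalid

δ = 153.43°, invalid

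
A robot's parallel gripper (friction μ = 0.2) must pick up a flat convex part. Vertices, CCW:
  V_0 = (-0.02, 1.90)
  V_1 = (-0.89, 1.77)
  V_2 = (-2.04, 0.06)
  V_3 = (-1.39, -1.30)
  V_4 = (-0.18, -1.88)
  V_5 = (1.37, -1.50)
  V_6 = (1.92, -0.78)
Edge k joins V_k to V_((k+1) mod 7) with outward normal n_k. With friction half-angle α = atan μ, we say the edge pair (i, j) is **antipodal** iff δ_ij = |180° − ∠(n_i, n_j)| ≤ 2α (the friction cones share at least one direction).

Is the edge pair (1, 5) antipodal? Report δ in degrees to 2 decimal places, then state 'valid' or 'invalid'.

δ = 3.45°, valid

α = atan 0.2 = 11.31°;  2α = 22.62°
edge 1: e_1 = (-1.15, -1.71);  n_1 = (-0.8298, +0.5581)
edge 5: e_5 = (+0.55, +0.72);  n_5 = (+0.7947, -0.6070)
∠(n_1, n_5) = 176.55°
δ = |180° − 176.55°| = 3.45°
3.45° ≤ 2α = 22.62°  →  valid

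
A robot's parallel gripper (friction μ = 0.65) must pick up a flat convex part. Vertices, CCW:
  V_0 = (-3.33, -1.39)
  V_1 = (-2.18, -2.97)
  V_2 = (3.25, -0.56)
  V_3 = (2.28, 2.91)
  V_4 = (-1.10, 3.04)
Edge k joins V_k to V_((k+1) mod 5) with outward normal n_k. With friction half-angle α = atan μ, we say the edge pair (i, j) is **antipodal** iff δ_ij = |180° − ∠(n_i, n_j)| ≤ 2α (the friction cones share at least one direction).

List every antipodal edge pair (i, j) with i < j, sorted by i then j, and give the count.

count = 5; pairs: (0,2), (0,3), (1,3), (1,4), (2,4)

α = atan 0.65 = 33.02°;  2α = 66.05°
n_0 = (-0.8085, -0.5885)
n_1 = (+0.4057, -0.9140)
n_2 = (+0.9631, +0.2692)
n_3 = (+0.0384, +0.9993)
n_4 = (-0.8932, +0.4496)
  (0,1): δ = 102.12°  ·
  (0,2): δ = 20.43°  ✓
  (0,3): δ = 51.75°  ✓
  (0,4): δ = 117.23°  ·
  (1,2): δ = 98.32°  ·
  (1,3): δ = 26.14°  ✓
  (1,4): δ = 39.35°  ✓
  (2,3): δ = 107.82°  ·
  (2,4): δ = 42.34°  ✓
  (3,4): δ = 114.52°  ·
antipodal pairs: 5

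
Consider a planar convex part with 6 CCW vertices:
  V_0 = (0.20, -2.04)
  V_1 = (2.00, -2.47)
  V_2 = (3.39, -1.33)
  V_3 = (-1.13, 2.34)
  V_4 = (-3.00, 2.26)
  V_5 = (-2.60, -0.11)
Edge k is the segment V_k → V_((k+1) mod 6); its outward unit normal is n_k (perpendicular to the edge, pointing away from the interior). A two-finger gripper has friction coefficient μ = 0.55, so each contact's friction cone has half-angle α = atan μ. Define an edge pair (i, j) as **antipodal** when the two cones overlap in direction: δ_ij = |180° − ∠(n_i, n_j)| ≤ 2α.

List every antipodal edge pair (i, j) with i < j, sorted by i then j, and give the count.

count = 6; pairs: (0,2), (0,3), (1,3), (2,4), (2,5), (3,5)

α = atan 0.55 = 28.81°;  2α = 57.62°
n_0 = (-0.2324, -0.9726)
n_1 = (+0.6341, -0.7732)
n_2 = (+0.6303, +0.7763)
n_3 = (-0.0427, +0.9991)
n_4 = (-0.9861, -0.1664)
n_5 = (-0.5675, -0.8234)
  (0,1): δ = 127.21°  ·
  (0,2): δ = 25.64°  ✓
  (0,3): δ = 15.89°  ✓
  (0,4): δ = 113.02°  ·
  (0,5): δ = 158.86°  ·
  (1,2): δ = 78.43°  ·
  (1,3): δ = 36.91°  ✓
  (1,4): δ = 60.22°  ·
  (1,5): δ = 106.07°  ·
  (2,3): δ = 138.48°  ·
  (2,4): δ = 41.35°  ✓
  (2,5): δ = 4.50°  ✓
  (3,4): δ = 82.87°  ·
  (3,5): δ = 37.03°  ✓
  (4,5): δ = 134.16°  ·
antipodal pairs: 6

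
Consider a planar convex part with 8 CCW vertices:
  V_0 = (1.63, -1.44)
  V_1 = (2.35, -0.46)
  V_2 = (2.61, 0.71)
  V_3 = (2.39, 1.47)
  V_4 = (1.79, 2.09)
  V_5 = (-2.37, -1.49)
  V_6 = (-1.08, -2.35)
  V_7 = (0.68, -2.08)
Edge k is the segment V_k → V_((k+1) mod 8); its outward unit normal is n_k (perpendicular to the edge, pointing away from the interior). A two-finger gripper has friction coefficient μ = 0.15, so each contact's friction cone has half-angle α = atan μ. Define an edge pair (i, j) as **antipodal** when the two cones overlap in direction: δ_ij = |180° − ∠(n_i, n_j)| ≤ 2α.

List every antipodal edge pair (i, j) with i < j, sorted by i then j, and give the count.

count = 3; pairs: (0,4), (3,5), (4,7)

α = atan 0.15 = 8.53°;  2α = 17.06°
n_0 = (+0.8059, -0.5921)
n_1 = (+0.9762, -0.2169)
n_2 = (+0.9606, +0.2781)
n_3 = (+0.7186, +0.6954)
n_4 = (-0.6523, +0.7580)
n_5 = (-0.5547, -0.8321)
n_6 = (+0.1516, -0.9884)
n_7 = (+0.5587, -0.8294)
  (0,1): δ = 156.22°  ·
  (0,2): δ = 127.55°  ·
  (0,3): δ = 99.63°  ·
  (0,4): δ = 12.98°  ✓
  (0,5): δ = 92.61°  ·
  (0,6): δ = 135.03°  ·
  (0,7): δ = 160.27°  ·
  (1,2): δ = 151.33°  ·
  (1,3): δ = 123.41°  ·
  (1,4): δ = 36.76°  ·
  (1,5): δ = 68.84°  ·
  (1,6): δ = 111.25°  ·
  (1,7): δ = 136.50°  ·
  (2,3): δ = 152.08°  ·
  (2,4): δ = 65.43°  ·
  (2,5): δ = 40.17°  ·
  (2,6): δ = 82.58°  ·
  (2,7): δ = 107.82°  ·
  (3,4): δ = 93.35°  ·
  (3,5): δ = 12.25°  ✓
  (3,6): δ = 54.66°  ·
  (3,7): δ = 79.91°  ·
  (4,5): δ = 74.40°  ·
  (4,6): δ = 31.99°  ·
  (4,7): δ = 6.75°  ✓
  (5,6): δ = 137.59°  ·
  (5,7): δ = 112.34°  ·
  (6,7): δ = 154.75°  ·
antipodal pairs: 3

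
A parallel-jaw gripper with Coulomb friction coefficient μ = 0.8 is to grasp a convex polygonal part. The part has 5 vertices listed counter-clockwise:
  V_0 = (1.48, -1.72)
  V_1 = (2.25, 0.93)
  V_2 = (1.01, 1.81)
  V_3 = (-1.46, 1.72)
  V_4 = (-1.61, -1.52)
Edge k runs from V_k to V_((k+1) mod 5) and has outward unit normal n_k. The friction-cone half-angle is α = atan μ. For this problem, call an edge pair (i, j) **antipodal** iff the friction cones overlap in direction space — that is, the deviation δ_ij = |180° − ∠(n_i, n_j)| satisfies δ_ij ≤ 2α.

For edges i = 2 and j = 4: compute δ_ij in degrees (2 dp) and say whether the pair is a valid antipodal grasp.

δ = 5.79°, valid

α = atan 0.8 = 38.66°;  2α = 77.32°
edge 2: e_2 = (-2.47, -0.09);  n_2 = (-0.0364, +0.9993)
edge 4: e_4 = (+3.09, -0.20);  n_4 = (-0.0646, -0.9979)
∠(n_2, n_4) = 174.21°
δ = |180° − 174.21°| = 5.79°
5.79° ≤ 2α = 77.32°  →  valid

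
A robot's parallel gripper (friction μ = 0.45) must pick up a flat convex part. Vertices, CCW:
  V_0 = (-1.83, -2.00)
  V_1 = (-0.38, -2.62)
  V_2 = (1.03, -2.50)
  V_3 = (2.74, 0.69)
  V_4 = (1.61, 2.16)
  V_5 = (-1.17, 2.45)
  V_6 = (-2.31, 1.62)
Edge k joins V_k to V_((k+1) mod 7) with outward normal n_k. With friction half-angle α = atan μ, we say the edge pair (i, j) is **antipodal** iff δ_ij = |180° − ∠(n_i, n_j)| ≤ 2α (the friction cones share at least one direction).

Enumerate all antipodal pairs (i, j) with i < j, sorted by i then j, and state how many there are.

α = atan 0.45 = 24.23°;  2α = 48.46°
n_0 = (-0.3932, -0.9195)
n_1 = (+0.0848, -0.9964)
n_2 = (+0.8814, -0.4725)
n_3 = (+0.7928, +0.6095)
n_4 = (+0.1038, +0.9946)
n_5 = (-0.5886, +0.8084)
n_6 = (-0.9913, -0.1314)
  (0,1): δ = 151.98°  ·
  (0,2): δ = 95.04°  ·
  (0,3): δ = 29.30°  ✓
  (0,4): δ = 17.20°  ✓
  (0,5): δ = 59.21°  ·
  (0,6): δ = 120.70°  ·
  (1,2): δ = 123.06°  ·
  (1,3): δ = 57.31°  ·
  (1,4): δ = 10.82°  ✓
  (1,5): δ = 31.19°  ✓
  (1,6): δ = 92.69°  ·
  (2,3): δ = 114.26°  ·
  (2,4): δ = 67.76°  ·
  (2,5): δ = 25.75°  ✓
  (2,6): δ = 35.75°  ✓
  (3,4): δ = 133.51°  ·
  (3,5): δ = 91.49°  ·
  (3,6): δ = 30.00°  ✓
  (4,5): δ = 137.99°  ·
  (4,6): δ = 76.49°  ·
  (5,6): δ = 118.50°  ·
antipodal pairs: 7

count = 7; pairs: (0,3), (0,4), (1,4), (1,5), (2,5), (2,6), (3,6)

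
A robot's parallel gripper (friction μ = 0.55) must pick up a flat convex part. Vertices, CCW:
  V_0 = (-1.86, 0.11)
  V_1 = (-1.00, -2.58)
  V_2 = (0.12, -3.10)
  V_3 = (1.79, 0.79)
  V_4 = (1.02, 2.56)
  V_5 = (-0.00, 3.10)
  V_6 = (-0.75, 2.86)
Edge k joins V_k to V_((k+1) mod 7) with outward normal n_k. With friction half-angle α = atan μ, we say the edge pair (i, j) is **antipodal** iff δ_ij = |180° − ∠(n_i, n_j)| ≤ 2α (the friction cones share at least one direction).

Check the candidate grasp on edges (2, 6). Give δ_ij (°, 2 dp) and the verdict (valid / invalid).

δ = 1.25°, valid

α = atan 0.55 = 28.81°;  2α = 57.62°
edge 2: e_2 = (+1.67, +3.89);  n_2 = (+0.9189, -0.3945)
edge 6: e_6 = (-1.11, -2.75);  n_6 = (-0.9273, +0.3743)
∠(n_2, n_6) = 178.75°
δ = |180° − 178.75°| = 1.25°
1.25° ≤ 2α = 57.62°  →  valid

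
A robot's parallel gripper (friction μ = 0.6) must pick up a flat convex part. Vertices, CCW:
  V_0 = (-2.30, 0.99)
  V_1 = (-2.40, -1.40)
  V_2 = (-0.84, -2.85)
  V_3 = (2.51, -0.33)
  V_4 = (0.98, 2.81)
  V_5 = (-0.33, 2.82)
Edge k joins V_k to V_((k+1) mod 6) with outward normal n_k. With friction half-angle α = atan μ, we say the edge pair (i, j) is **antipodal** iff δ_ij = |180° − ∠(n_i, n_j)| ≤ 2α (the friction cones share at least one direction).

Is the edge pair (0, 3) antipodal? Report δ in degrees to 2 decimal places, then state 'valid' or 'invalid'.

α = atan 0.6 = 30.96°;  2α = 61.93°
edge 0: e_0 = (-0.10, -2.39);  n_0 = (-0.9991, +0.0418)
edge 3: e_3 = (-1.53, +3.14);  n_3 = (+0.8990, +0.4380)
∠(n_0, n_3) = 151.63°
δ = |180° − 151.63°| = 28.37°
28.37° ≤ 2α = 61.93°  →  valid

δ = 28.37°, valid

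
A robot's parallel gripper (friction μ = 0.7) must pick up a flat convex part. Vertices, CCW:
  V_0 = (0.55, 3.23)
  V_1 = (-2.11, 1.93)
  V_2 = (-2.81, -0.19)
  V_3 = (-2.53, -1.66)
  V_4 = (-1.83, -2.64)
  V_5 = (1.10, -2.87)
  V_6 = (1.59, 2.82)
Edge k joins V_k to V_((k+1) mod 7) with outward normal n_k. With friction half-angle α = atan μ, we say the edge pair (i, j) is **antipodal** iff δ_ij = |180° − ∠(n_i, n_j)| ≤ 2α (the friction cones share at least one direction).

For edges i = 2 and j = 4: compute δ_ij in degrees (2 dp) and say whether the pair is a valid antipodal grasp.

α = atan 0.7 = 34.99°;  2α = 69.98°
edge 2: e_2 = (+0.28, -1.47);  n_2 = (-0.9823, -0.1871)
edge 4: e_4 = (+2.93, -0.23);  n_4 = (-0.0783, -0.9969)
∠(n_2, n_4) = 74.73°
δ = |180° − 74.73°| = 105.27°
105.27° > 2α = 69.98°  →  invalid

δ = 105.27°, invalid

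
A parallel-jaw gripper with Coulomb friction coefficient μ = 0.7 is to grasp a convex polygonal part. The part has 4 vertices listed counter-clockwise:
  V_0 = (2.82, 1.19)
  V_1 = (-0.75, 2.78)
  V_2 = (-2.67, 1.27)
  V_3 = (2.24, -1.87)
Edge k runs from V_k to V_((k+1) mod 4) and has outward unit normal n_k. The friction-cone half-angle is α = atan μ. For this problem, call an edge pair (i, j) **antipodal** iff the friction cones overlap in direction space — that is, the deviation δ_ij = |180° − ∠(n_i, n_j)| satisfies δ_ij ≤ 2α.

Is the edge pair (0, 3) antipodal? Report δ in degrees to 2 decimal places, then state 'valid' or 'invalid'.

δ = 103.27°, invalid

α = atan 0.7 = 34.99°;  2α = 69.98°
edge 0: e_0 = (-3.57, +1.59);  n_0 = (+0.4069, +0.9135)
edge 3: e_3 = (+0.58, +3.06);  n_3 = (+0.9825, -0.1862)
∠(n_0, n_3) = 76.73°
δ = |180° − 76.73°| = 103.27°
103.27° > 2α = 69.98°  →  invalid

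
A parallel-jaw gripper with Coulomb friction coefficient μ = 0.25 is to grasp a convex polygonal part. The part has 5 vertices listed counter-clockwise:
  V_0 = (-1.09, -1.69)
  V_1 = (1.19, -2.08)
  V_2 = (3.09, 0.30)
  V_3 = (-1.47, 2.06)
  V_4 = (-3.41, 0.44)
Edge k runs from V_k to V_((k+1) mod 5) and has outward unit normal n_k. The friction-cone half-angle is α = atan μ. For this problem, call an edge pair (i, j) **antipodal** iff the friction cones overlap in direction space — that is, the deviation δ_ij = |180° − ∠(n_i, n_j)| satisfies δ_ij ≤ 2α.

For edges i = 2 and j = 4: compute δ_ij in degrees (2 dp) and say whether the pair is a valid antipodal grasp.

α = atan 0.25 = 14.04°;  2α = 28.07°
edge 2: e_2 = (-4.56, +1.76);  n_2 = (+0.3601, +0.9329)
edge 4: e_4 = (+2.32, -2.13);  n_4 = (-0.6763, -0.7366)
∠(n_2, n_4) = 158.55°
δ = |180° − 158.55°| = 21.45°
21.45° ≤ 2α = 28.07°  →  valid

δ = 21.45°, valid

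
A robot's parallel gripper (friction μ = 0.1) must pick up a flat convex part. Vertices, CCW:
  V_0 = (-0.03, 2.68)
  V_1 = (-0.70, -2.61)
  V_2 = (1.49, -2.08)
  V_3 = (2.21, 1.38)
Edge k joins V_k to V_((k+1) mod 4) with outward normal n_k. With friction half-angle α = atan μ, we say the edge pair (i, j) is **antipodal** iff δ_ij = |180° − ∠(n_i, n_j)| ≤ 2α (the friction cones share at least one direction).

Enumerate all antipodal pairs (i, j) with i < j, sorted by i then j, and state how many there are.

count = 1; pairs: (0,2)

α = atan 0.1 = 5.71°;  2α = 11.42°
n_0 = (-0.9921, +0.1257)
n_1 = (+0.2352, -0.9719)
n_2 = (+0.9790, -0.2037)
n_3 = (+0.5019, +0.8649)
  (0,1): δ = 69.18°  ·
  (0,2): δ = 4.54°  ✓
  (0,3): δ = 67.09°  ·
  (1,2): δ = 115.36°  ·
  (1,3): δ = 43.73°  ·
  (2,3): δ = 108.37°  ·
antipodal pairs: 1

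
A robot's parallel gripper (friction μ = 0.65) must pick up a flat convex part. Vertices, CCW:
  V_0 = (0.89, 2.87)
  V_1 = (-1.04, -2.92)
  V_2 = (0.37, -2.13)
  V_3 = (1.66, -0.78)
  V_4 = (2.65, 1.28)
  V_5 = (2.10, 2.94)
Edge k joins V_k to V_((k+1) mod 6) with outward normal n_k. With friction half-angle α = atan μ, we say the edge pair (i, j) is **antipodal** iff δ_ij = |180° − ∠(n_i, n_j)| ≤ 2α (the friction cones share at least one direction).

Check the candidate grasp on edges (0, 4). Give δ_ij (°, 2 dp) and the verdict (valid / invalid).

α = atan 0.65 = 33.02°;  2α = 66.05°
edge 0: e_0 = (-1.93, -5.79);  n_0 = (-0.9487, +0.3162)
edge 4: e_4 = (-0.55, +1.66);  n_4 = (+0.9493, +0.3145)
∠(n_0, n_4) = 143.23°
δ = |180° − 143.23°| = 36.77°
36.77° ≤ 2α = 66.05°  →  valid

δ = 36.77°, valid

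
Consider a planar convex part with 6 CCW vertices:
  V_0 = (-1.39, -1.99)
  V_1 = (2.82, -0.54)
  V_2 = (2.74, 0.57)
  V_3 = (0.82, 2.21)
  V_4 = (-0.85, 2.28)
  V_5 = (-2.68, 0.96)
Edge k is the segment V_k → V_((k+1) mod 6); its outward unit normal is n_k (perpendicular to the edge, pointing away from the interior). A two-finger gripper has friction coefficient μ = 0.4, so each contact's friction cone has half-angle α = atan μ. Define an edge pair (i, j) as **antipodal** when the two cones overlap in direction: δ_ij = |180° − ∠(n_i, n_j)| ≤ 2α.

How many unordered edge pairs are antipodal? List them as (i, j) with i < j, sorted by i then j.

count = 4; pairs: (0,3), (0,4), (1,5), (2,5)

α = atan 0.4 = 21.80°;  2α = 43.60°
n_0 = (+0.3256, -0.9455)
n_1 = (+0.9974, +0.0719)
n_2 = (+0.6495, +0.7604)
n_3 = (+0.0419, +0.9991)
n_4 = (-0.5850, +0.8110)
n_5 = (-0.9162, -0.4007)
  (0,1): δ = 104.88°  ·
  (0,2): δ = 59.51°  ·
  (0,3): δ = 21.40°  ✓
  (0,4): δ = 16.80°  ✓
  (0,5): δ = 94.61°  ·
  (1,2): δ = 134.63°  ·
  (1,3): δ = 96.52°  ·
  (1,4): δ = 58.32°  ·
  (1,5): δ = 19.50°  ✓
  (2,3): δ = 141.90°  ·
  (2,4): δ = 103.69°  ·
  (2,5): δ = 25.88°  ✓
  (3,4): δ = 141.80°  ·
  (3,5): δ = 63.98°  ·
  (4,5): δ = 102.18°  ·
antipodal pairs: 4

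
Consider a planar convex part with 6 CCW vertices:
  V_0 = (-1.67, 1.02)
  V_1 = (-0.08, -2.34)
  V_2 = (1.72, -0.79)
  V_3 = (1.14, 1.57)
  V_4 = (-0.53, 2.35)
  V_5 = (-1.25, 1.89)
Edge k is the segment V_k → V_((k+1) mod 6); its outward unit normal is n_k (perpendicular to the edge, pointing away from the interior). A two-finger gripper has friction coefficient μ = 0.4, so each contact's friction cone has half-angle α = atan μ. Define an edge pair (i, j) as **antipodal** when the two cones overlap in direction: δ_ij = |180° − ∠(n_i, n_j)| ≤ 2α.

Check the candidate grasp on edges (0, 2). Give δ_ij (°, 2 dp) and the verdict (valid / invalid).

α = atan 0.4 = 21.80°;  2α = 43.60°
edge 0: e_0 = (+1.59, -3.36);  n_0 = (-0.9039, -0.4277)
edge 2: e_2 = (-0.58, +2.36);  n_2 = (+0.9711, +0.2387)
∠(n_0, n_2) = 168.48°
δ = |180° − 168.48°| = 11.52°
11.52° ≤ 2α = 43.60°  →  valid

δ = 11.52°, valid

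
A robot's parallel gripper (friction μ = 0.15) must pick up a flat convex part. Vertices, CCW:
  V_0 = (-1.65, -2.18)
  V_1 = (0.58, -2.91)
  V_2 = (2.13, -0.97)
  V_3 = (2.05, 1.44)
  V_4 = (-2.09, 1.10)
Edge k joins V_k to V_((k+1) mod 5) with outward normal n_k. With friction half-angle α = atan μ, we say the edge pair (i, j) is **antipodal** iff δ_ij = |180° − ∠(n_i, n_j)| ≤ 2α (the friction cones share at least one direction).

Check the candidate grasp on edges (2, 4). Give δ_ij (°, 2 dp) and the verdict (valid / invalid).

α = atan 0.15 = 8.53°;  2α = 17.06°
edge 2: e_2 = (-0.08, +2.41);  n_2 = (+0.9994, +0.0332)
edge 4: e_4 = (+0.44, -3.28);  n_4 = (-0.9911, -0.1330)
∠(n_2, n_4) = 174.26°
δ = |180° − 174.26°| = 5.74°
5.74° ≤ 2α = 17.06°  →  valid

δ = 5.74°, valid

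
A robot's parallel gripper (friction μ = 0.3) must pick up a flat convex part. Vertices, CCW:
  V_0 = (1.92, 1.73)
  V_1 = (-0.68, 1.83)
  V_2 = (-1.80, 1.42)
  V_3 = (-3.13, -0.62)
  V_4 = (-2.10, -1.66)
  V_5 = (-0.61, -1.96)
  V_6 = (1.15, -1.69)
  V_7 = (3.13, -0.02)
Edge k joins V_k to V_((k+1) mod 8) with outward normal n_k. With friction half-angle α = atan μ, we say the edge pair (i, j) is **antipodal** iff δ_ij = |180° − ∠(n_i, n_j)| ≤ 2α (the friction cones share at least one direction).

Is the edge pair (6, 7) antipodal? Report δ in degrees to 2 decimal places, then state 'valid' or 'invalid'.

α = atan 0.3 = 16.70°;  2α = 33.40°
edge 6: e_6 = (+1.98, +1.67);  n_6 = (+0.6447, -0.7644)
edge 7: e_7 = (-1.21, +1.75);  n_7 = (+0.8225, +0.5687)
∠(n_6, n_7) = 84.52°
δ = |180° − 84.52°| = 95.48°
95.48° > 2α = 33.40°  →  invalid

δ = 95.48°, invalid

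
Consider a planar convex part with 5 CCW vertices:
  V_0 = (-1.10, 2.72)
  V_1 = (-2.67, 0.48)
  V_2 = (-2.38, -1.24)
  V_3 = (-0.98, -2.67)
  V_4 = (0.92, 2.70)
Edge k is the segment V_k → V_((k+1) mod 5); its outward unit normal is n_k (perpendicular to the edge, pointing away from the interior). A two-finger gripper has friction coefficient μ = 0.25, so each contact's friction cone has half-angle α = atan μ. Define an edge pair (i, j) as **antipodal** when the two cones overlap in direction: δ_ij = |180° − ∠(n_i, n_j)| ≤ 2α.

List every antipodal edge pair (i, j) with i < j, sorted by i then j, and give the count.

α = atan 0.25 = 14.04°;  2α = 28.07°
n_0 = (-0.8189, +0.5740)
n_1 = (-0.9861, -0.1663)
n_2 = (-0.7146, -0.6996)
n_3 = (+0.9427, -0.3336)
n_4 = (+0.0099, +1.0000)
  (0,1): δ = 135.40°  ·
  (0,2): δ = 100.58°  ·
  (0,3): δ = 15.54°  ✓
  (0,4): δ = 124.46°  ·
  (1,2): δ = 145.18°  ·
  (1,3): δ = 29.05°  ·
  (1,4): δ = 79.86°  ·
  (2,3): δ = 63.88°  ·
  (2,4): δ = 45.04°  ·
  (3,4): δ = 71.08°  ·
antipodal pairs: 1

count = 1; pairs: (0,3)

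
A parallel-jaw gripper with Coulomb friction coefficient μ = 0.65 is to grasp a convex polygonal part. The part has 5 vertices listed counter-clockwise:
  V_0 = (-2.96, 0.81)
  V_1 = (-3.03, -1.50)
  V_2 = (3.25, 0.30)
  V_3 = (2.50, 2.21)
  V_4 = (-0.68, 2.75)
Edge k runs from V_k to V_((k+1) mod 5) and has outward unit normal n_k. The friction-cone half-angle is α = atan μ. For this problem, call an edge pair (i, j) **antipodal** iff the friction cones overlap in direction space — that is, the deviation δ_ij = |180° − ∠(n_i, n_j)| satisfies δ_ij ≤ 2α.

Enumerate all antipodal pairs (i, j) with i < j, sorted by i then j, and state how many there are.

count = 3; pairs: (0,2), (1,3), (1,4)

α = atan 0.65 = 33.02°;  2α = 66.05°
n_0 = (-0.9995, +0.0303)
n_1 = (+0.2755, -0.9613)
n_2 = (+0.9308, +0.3655)
n_3 = (+0.1674, +0.9859)
n_4 = (-0.6480, +0.7616)
  (0,1): δ = 72.27°  ·
  (0,2): δ = 23.17°  ✓
  (0,3): δ = 82.10°  ·
  (0,4): δ = 132.13°  ·
  (1,2): δ = 84.56°  ·
  (1,3): δ = 25.63°  ✓
  (1,4): δ = 24.40°  ✓
  (2,3): δ = 121.08°  ·
  (2,4): δ = 71.04°  ·
  (3,4): δ = 129.97°  ·
antipodal pairs: 3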